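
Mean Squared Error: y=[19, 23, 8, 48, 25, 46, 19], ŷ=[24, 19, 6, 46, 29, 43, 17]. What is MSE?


Squared errors: (19-24)²=25, (23-19)²=16, (8-6)²=4, (48-46)²=4, (25-29)²=16, (46-43)²=9, (19-17)²=4
Sum = 78
MSE = 78/7 = 78/7

78/7


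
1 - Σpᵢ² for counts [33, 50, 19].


Probabilities: [33/102, 50/102, 19/102] ≈ [0.3235, 0.4902, 0.1863]
Σpᵢ² = (1089 + 2500 + 361)/102² = 3950/10404
Gini = 1 - Σpᵢ² = 1 - 3950/10404 = 0.6203

0.6203


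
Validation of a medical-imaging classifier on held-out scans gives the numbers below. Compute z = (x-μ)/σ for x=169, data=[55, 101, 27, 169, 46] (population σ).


μ = 79.6, σ = 50.8944
z = (169 - 79.6)/50.8944 = 1.7566

1.7566


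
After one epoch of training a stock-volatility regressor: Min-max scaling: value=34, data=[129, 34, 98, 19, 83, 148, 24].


min=19, max=148
(34-19)/(148-19) = 15/129 = 0.1163

0.1163


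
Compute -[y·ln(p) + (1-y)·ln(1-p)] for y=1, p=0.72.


BCE = -[y·ln(p) + (1-y)·ln(1-p)]
= -1·ln(0.72) - 0
= -ln(0.72) = 0.3285

0.3285


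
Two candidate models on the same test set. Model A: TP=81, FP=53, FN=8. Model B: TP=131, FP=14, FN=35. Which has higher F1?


Model A: P=81/134=0.6045, R=81/89=0.9101, F1=2PR/(P+R)=2TP/(2TP+FP+FN)=162/223=0.7265
Model B: P=131/145=0.9034, R=131/166=0.7892, F1=2PR/(P+R)=2TP/(2TP+FP+FN)=262/311=0.8424
0.7265 < 0.8424 → Model B

Model B


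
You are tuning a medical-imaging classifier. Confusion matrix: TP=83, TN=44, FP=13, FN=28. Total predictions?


Total = TP + TN + FP + FN
= 83 + 44 + 13 + 28
= 168
(Predicted positive: 96, predicted negative: 72)

168


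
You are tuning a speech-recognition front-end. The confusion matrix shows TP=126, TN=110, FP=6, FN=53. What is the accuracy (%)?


Accuracy = (TP+TN)/(TP+TN+FP+FN)
= (126+110)/(295)
= 236/295 = 80.0%

80.0%


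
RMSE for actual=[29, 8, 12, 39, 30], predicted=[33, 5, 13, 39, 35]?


MSE = 51/5 = 10.2
RMSE = √(51/5) = 3.1937

3.1937


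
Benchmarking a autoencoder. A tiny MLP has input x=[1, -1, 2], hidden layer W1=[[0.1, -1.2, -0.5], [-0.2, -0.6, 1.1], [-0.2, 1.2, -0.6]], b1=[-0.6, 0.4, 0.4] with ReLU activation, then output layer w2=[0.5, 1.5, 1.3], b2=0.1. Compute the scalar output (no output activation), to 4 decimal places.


z1[0] = (0.1)·(1) + (-1.2)·(-1) + (-0.5)·(2) - 0.6 = -0.3
z1[1] = (-0.2)·(1) + (-0.6)·(-1) + (1.1)·(2) + 0.4 = 3.0
z1[2] = (-0.2)·(1) + (1.2)·(-1) + (-0.6)·(2) + 0.4 = -2.2
h = ReLU(z1) = [0.0, 3.0, 0.0]
output = (0.5)·(0.0) + (1.5)·(3.0) + (1.3)·(0.0) + 0.1 = 4.6

4.6


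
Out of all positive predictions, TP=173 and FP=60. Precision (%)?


Precision = TP/(TP+FP)
= 173/(173+60)
= 173/233 = 74.25%

74.25%


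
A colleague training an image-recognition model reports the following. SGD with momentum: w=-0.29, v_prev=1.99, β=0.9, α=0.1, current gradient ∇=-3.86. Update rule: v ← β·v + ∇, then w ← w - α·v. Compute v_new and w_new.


v_new = 0.9·1.99 - 3.86 = 1.791 - 3.86 = -2.069
w_new = -0.29 - 0.1·-2.069 = -0.29 + 0.2069 = -0.0831

v_new=-2.069, w_new=-0.0831


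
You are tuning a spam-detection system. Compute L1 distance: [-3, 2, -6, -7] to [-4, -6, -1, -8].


d = |-3+ 4| + |2+ 6| + |-6+ 1| + |-7+ 8|
  = 1 + 8 + 5 + 1
  = 15

15


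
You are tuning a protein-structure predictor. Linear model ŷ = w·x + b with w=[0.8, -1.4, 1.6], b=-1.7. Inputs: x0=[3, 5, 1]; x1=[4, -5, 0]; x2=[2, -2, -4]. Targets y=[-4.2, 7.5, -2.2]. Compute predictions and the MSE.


ŷ0 = (0.8)·(3) + (-1.4)·(5) + (1.6)·(1) - 1.7 = -4.7
ŷ1 = (0.8)·(4) + (-1.4)·(-5) + (1.6)·(0) - 1.7 = 8.5
ŷ2 = (0.8)·(2) + (-1.4)·(-2) + (1.6)·(-4) - 1.7 = -3.7
errors² = [0.25, 1.0, 2.25]
MSE = 3.5000/3 = 1.1667

1.1667


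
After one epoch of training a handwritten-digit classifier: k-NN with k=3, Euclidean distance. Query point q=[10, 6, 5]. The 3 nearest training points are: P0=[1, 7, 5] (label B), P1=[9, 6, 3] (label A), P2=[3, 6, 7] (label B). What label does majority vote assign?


d(q,P0) = 9.0554  (label B)
d(q,P1) = 2.2361  (label A)
d(q,P2) = 7.2801  (label B)
Votes: A=1, B=2
Majority → B

B


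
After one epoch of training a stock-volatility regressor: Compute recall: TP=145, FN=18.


Recall = TP/(TP+FN)
= 145/(145+18)
= 145/163 = 88.96%

88.96%


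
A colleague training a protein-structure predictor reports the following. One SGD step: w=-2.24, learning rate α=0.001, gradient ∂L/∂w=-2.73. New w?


w_new = w - α·∇
= -2.24 - 0.001·-2.73
= -2.24 + 0.00273
= -2.23727

-2.23727


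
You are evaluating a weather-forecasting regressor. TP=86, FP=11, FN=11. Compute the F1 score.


Precision = 86/97 = 0.8866
Recall = 86/97 = 0.8866
F1 = 2·P·R/(P+R) = 2·TP/(2·TP+FP+FN) = 172/(172+11+11) = 172/194 = 0.8866

0.8866


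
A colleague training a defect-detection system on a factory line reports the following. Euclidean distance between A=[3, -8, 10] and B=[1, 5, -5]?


d = √((3-1)² + (-8-5)² + (10+ 5)²)
  = √(4 + 169 + 225)
  = √398 = 19.9499

19.9499


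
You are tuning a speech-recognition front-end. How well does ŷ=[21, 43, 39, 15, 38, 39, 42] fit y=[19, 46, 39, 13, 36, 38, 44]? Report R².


ȳ = 33.5714
SS_res = Σ(y-ŷ)² = 26
SS_tot = Σ(y-ȳ)² = 953.71
R² = 1 - SS_res/SS_tot = 1 - 0.0273 = 0.9727

0.9727


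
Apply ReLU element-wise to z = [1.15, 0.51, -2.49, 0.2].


ReLU(1.15) = max(0, 1.15) = 1.15
ReLU(0.51) = max(0, 0.51) = 0.51
ReLU(-2.49) = max(0, -2.49) = 0.0
ReLU(0.2) = max(0, 0.2) = 0.2
result = [1.15, 0.51, 0.0, 0.2]

[1.15, 0.51, 0.0, 0.2]


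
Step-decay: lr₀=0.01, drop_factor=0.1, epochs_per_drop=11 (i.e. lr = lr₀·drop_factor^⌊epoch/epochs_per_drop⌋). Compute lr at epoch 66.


n_drops = ⌊66/11⌋ = 6
lr = 0.01·0.1^6 = 0.01·0.000001 = 0.00000001

0.00000001


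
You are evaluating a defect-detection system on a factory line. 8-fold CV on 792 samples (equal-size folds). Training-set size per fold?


Fold size = 792/8 = 99
Training per fold = 792 - 99 = 693

693


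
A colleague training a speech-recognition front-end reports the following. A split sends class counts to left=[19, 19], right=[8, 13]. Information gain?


Parent = [27, 32], H_parent = 0.9948
H_left = 1 (n=38), H_right = 0.9587 (n=21)
H_children = (38/59)·1 + (21/59)·0.9587 = 0.9853
IG = 0.9948 - 0.9853 = 0.0095

0.0095


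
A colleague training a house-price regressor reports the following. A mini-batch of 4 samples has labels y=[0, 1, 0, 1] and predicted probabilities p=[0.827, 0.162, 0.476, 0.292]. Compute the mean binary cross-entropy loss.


L[0] = -ln(1-0.827) = -ln(0.173) = 1.7545
L[1] = -ln(0.162) = 1.8202
L[2] = -ln(1-0.476) = -ln(0.524) = 0.6463
L[3] = -ln(0.292) = 1.231
mean = (1.7545 + 1.8202 + 0.6463 + 1.231)/4 = 1.363

1.363


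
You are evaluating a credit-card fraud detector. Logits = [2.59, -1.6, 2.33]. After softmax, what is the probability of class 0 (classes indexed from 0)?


Exponentials: e^2.59=13.3298, e^-1.6=0.2019, e^2.33=10.2779
Sum = 23.8096
Softmax = [0.5598, 0.0085, 0.4317]
p[0] = 13.3298/23.8096 = 0.5598

0.5598


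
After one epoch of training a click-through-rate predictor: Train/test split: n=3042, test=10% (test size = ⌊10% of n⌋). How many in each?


Test = ⌊3042·10/100⌋ = 304
Train = 3042 - 304 = 2738

Train: 2738, Test: 304


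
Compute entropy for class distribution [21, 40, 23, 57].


Probabilities: [21/141, 40/141, 23/141, 57/141] ≈ [0.1489, 0.2837, 0.1631, 0.4043]
H = -((21/141)·log₂(21/141) + (40/141)·log₂(40/141) + (23/141)·log₂(23/141) + (57/141)·log₂(57/141))
  = 1.8797 bits

1.8797 bits


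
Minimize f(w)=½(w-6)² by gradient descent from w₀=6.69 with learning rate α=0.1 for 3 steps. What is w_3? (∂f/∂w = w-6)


step 1: grad = 6.69-6 = 0.69; w = 6.69 - 0.1·(0.69) = 6.621
step 2: grad = 6.621-6 = 0.621; w = 6.621 - 0.1·(0.621) = 6.5589
step 3: grad = 6.5589-6 = 0.5589; w = 6.5589 - 0.1·(0.5589) = 6.50301

6.50301


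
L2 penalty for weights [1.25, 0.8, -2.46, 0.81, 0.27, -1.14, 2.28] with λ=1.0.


‖w‖₂² = (1.25)² + (0.8)² + (-2.46)² + (0.81)² + (0.27)² + (-1.14)² + (2.28)²
     = 1.5625 + 0.64 + 6.0516 + 0.6561 + 0.0729 + 1.2996 + 5.1984
     = 15.4811
λ·‖w‖₂² = 1.0·15.4811 = 15.4811

15.4811


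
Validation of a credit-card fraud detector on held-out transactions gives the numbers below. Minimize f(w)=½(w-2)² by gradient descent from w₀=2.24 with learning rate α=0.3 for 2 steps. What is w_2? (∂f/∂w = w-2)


step 1: grad = 2.24-2 = 0.24; w = 2.24 - 0.3·(0.24) = 2.168
step 2: grad = 2.168-2 = 0.168; w = 2.168 - 0.3·(0.168) = 2.1176

2.1176


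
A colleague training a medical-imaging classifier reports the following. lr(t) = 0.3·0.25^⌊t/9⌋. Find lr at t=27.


n_drops = ⌊27/9⌋ = 3
lr = 0.3·0.25^3 = 0.3·0.015625 = 0.0046875

0.0046875


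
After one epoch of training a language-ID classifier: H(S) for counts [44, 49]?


Probabilities: [44/93, 49/93] ≈ [0.4731, 0.5269]
H = -((44/93)·log₂(44/93) + (49/93)·log₂(49/93))
  = 0.9979 bits

0.9979 bits


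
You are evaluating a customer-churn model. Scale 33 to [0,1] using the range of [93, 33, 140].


min=33, max=140
(33-33)/(140-33) = 0/107 = 0.0

0.0


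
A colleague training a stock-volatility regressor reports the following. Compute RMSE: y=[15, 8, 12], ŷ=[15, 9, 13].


MSE = 2/3 = 0.6667
RMSE = √(2/3) = 0.8165

0.8165


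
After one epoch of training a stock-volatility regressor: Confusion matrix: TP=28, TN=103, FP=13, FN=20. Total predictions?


Total = TP + TN + FP + FN
= 28 + 103 + 13 + 20
= 164
(Predicted positive: 41, predicted negative: 123)

164


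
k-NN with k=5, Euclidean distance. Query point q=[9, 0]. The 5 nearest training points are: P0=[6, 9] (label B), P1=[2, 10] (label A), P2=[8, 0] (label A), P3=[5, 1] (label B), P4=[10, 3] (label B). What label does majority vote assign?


d(q,P0) = 9.4868  (label B)
d(q,P1) = 12.2066  (label A)
d(q,P2) = 1.0  (label A)
d(q,P3) = 4.1231  (label B)
d(q,P4) = 3.1623  (label B)
Votes: A=2, B=3
Majority → B

B


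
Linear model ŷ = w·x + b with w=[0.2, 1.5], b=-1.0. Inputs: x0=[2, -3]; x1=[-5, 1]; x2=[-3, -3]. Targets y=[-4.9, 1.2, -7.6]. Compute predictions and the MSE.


ŷ0 = (0.2)·(2) + (1.5)·(-3) - 1.0 = -5.1
ŷ1 = (0.2)·(-5) + (1.5)·(1) - 1.0 = -0.5
ŷ2 = (0.2)·(-3) + (1.5)·(-3) - 1.0 = -6.1
errors² = [0.04, 2.89, 2.25]
MSE = 5.1800/3 = 1.7267

1.7267


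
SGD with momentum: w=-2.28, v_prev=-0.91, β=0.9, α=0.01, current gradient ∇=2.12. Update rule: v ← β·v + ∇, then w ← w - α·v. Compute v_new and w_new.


v_new = 0.9·-0.91 + 2.12 = -0.819 + 2.12 = 1.301
w_new = -2.28 - 0.01·1.301 = -2.28 - 0.01301 = -2.29301

v_new=1.301, w_new=-2.29301


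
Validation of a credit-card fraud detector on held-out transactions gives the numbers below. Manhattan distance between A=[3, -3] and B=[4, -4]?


d = |3-4| + |-3+ 4|
  = 1 + 1
  = 2

2


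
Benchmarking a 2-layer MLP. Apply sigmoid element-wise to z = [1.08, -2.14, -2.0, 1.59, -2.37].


σ(1.08) = 1/(1+e^-1.08) = 0.7465
σ(-2.14) = 1/(1+e^2.14) = 0.1053
σ(-2.0) = 1/(1+e^2.0) = 0.1192
σ(1.59) = 1/(1+e^-1.59) = 0.8306
σ(-2.37) = 1/(1+e^2.37) = 0.0855
result = [0.7465, 0.1053, 0.1192, 0.8306, 0.0855]

[0.7465, 0.1053, 0.1192, 0.8306, 0.0855]


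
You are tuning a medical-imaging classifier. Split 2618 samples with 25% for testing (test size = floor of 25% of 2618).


Test = ⌊2618·25/100⌋ = 654
Train = 2618 - 654 = 1964

Train: 1964, Test: 654


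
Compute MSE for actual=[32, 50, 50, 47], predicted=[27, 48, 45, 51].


Squared errors: (32-27)²=25, (50-48)²=4, (50-45)²=25, (47-51)²=16
Sum = 70
MSE = 70/4 = 35/2

35/2


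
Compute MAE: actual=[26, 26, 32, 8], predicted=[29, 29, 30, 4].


Absolute errors: |26-29|=3, |26-29|=3, |32-30|=2, |8-4|=4
Sum = 12
MAE = 12/4 = 3

3


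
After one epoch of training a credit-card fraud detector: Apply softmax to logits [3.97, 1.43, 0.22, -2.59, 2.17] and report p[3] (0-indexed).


Exponentials: e^3.97=52.9845, e^1.43=4.1787, e^0.22=1.2461, e^-2.59=0.075, e^2.17=8.7583
Sum = 67.2426
Softmax = [0.788, 0.0621, 0.0185, 0.0011, 0.1302]
p[3] = 0.075/67.2426 = 0.0011

0.0011


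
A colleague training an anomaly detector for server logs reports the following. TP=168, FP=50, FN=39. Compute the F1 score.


Precision = 168/218 = 0.7706
Recall = 168/207 = 0.8116
F1 = 2·P·R/(P+R) = 2·TP/(2·TP+FP+FN) = 336/(336+50+39) = 336/425 = 0.7906

0.7906


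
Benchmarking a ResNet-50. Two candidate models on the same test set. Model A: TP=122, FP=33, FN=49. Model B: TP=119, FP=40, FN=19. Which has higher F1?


Model A: P=122/155=0.7871, R=122/171=0.7135, F1=2PR/(P+R)=2TP/(2TP+FP+FN)=244/326=0.7485
Model B: P=119/159=0.7484, R=119/138=0.8623, F1=2PR/(P+R)=2TP/(2TP+FP+FN)=238/297=0.8013
0.7485 < 0.8013 → Model B

Model B


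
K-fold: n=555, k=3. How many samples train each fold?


Fold size = 555/3 = 185
Training per fold = 555 - 185 = 370

370


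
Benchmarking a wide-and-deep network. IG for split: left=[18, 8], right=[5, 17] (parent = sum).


Parent = [23, 25], H_parent = 0.9987
H_left = 0.8905 (n=26), H_right = 0.7732 (n=22)
H_children = (26/48)·0.8905 + (22/48)·0.7732 = 0.8367
IG = 0.9987 - 0.8367 = 0.162

0.162


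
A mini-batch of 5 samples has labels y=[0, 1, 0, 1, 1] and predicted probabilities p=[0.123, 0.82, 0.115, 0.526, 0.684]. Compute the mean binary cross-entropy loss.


L[0] = -ln(1-0.123) = -ln(0.877) = 0.1312
L[1] = -ln(0.82) = 0.1985
L[2] = -ln(1-0.115) = -ln(0.885) = 0.1222
L[3] = -ln(0.526) = 0.6425
L[4] = -ln(0.684) = 0.3798
mean = (0.1312 + 0.1985 + 0.1222 + 0.6425 + 0.3798)/5 = 0.2948

0.2948


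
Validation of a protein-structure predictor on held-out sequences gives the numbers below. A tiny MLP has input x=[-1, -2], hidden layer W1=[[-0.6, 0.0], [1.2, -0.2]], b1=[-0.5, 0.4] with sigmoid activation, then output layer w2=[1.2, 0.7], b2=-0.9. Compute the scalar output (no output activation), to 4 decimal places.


z1[0] = (-0.6)·(-1) + (0.0)·(-2) - 0.5 = 0.1
z1[1] = (1.2)·(-1) + (-0.2)·(-2) + 0.4 = -0.4
h = sigmoid(z1) = [0.525, 0.4013]
output = (1.2)·(0.525) + (0.7)·(0.4013) - 0.9 = 0.0109

0.0109


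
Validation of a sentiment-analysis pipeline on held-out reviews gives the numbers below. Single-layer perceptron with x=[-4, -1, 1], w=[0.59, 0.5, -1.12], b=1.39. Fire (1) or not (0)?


z = (-4)·(0.59) + (-1)·(0.5) + (1)·(-1.12) + 1.39
  = -2.59
step(z) = 0 (z<0)

0


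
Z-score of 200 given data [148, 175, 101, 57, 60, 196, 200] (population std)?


μ = 133.8571, σ = 56.7839
z = (200 - 133.8571)/56.7839 = 1.1648

1.1648


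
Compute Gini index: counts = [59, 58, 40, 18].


Probabilities: [59/175, 58/175, 40/175, 18/175] ≈ [0.3371, 0.3314, 0.2286, 0.1029]
Σpᵢ² = (3481 + 3364 + 1600 + 324)/175² = 8769/30625
Gini = 1 - Σpᵢ² = 1 - 8769/30625 = 0.7137

0.7137


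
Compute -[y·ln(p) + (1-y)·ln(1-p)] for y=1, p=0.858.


BCE = -[y·ln(p) + (1-y)·ln(1-p)]
= -1·ln(0.858) - 0
= -ln(0.858) = 0.1532

0.1532


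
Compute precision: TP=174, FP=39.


Precision = TP/(TP+FP)
= 174/(174+39)
= 174/213 = 81.69%

81.69%


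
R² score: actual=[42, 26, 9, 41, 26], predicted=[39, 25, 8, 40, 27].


ȳ = 28.8
SS_res = Σ(y-ŷ)² = 13
SS_tot = Σ(y-ȳ)² = 730.8
R² = 1 - SS_res/SS_tot = 1 - 0.0178 = 0.9822

0.9822


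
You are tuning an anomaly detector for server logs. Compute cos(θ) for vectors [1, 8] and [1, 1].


A·B = 1·1 + 8·1 = 9
‖A‖ = √65 = 8.0623, ‖B‖ = √2 = 1.4142
cos = 9/(√65·√2) = 9/√130 = 0.7894

0.7894


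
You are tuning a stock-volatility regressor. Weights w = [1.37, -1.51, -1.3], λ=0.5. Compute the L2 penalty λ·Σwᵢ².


‖w‖₂² = (1.37)² + (-1.51)² + (-1.3)²
     = 1.8769 + 2.2801 + 1.69
     = 5.847
λ·‖w‖₂² = 0.5·5.847 = 2.9235

2.9235


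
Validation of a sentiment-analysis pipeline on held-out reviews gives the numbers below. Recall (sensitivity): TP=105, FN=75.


Recall = TP/(TP+FN)
= 105/(105+75)
= 105/180 = 58.33%

58.33%


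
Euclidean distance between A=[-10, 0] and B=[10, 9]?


d = √((-10-10)² + (0-9)²)
  = √(400 + 81)
  = √481 = 21.9317

21.9317


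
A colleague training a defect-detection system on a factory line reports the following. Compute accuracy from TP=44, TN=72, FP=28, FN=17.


Accuracy = (TP+TN)/(TP+TN+FP+FN)
= (44+72)/(161)
= 116/161 = 72.05%

72.05%


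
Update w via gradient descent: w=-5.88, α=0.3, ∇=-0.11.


w_new = w - α·∇
= -5.88 - 0.3·-0.11
= -5.88 + 0.033
= -5.847

-5.847


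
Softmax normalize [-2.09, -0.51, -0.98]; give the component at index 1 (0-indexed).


Exponentials: e^-2.09=0.1237, e^-0.51=0.6005, e^-0.98=0.3753
Sum = 1.0995
Softmax = [0.1125, 0.5462, 0.3413]
p[1] = 0.6005/1.0995 = 0.5462

0.5462


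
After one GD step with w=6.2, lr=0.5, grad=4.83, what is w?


w_new = w - α·∇
= 6.2 - 0.5·4.83
= 6.2 - 2.415
= 3.785

3.785


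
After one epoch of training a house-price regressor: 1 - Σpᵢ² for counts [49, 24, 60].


Probabilities: [49/133, 24/133, 60/133] ≈ [0.3684, 0.1805, 0.4511]
Σpᵢ² = (2401 + 576 + 3600)/133² = 6577/17689
Gini = 1 - Σpᵢ² = 1 - 6577/17689 = 0.6282

0.6282


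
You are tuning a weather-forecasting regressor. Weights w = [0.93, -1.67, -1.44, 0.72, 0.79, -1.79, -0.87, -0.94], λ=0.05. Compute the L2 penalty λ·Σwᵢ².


‖w‖₂² = (0.93)² + (-1.67)² + (-1.44)² + (0.72)² + (0.79)² + (-1.79)² + (-0.87)² + (-0.94)²
     = 0.8649 + 2.7889 + 2.0736 + 0.5184 + 0.6241 + 3.2041 + 0.7569 + 0.8836
     = 11.7145
λ·‖w‖₂² = 0.05·11.7145 = 0.585725

0.585725


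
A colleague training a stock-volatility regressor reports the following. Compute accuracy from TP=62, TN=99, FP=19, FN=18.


Accuracy = (TP+TN)/(TP+TN+FP+FN)
= (62+99)/(198)
= 161/198 = 81.31%

81.31%


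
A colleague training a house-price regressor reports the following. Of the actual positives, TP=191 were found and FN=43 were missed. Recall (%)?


Recall = TP/(TP+FN)
= 191/(191+43)
= 191/234 = 81.62%

81.62%


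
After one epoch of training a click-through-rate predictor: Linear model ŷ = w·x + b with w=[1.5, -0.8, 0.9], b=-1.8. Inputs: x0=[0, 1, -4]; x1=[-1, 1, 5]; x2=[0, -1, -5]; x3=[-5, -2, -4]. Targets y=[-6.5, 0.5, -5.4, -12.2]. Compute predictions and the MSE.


ŷ0 = (1.5)·(0) + (-0.8)·(1) + (0.9)·(-4) - 1.8 = -6.2
ŷ1 = (1.5)·(-1) + (-0.8)·(1) + (0.9)·(5) - 1.8 = 0.4
ŷ2 = (1.5)·(0) + (-0.8)·(-1) + (0.9)·(-5) - 1.8 = -5.5
ŷ3 = (1.5)·(-5) + (-0.8)·(-2) + (0.9)·(-4) - 1.8 = -11.3
errors² = [0.09, 0.01, 0.01, 0.81]
MSE = 0.9200/4 = 0.23

0.23


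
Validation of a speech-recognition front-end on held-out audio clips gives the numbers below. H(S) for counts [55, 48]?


Probabilities: [55/103, 48/103] ≈ [0.534, 0.466]
H = -((55/103)·log₂(55/103) + (48/103)·log₂(48/103))
  = 0.9967 bits

0.9967 bits


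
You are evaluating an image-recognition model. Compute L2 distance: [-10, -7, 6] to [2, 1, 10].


d = √((-10-2)² + (-7-1)² + (6-10)²)
  = √(144 + 64 + 16)
  = √224 = 14.9666

14.9666


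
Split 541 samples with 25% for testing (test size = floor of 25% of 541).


Test = ⌊541·25/100⌋ = 135
Train = 541 - 135 = 406

Train: 406, Test: 135


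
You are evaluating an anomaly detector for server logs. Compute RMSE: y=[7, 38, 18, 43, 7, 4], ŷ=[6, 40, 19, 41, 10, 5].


MSE = 20/6 = 3.3333
RMSE = √(20/6) = 1.8257

1.8257


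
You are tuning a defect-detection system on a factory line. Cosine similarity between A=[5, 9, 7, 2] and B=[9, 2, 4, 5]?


A·B = 5·9 + 9·2 + 7·4 + 2·5 = 101
‖A‖ = √159 = 12.6095, ‖B‖ = √126 = 11.225
cos = 101/(√159·√126) = 101/√20034 = 0.7136

0.7136


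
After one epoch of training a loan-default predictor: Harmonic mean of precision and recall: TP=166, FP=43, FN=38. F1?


Precision = 166/209 = 0.7943
Recall = 166/204 = 0.8137
F1 = 2·P·R/(P+R) = 2·TP/(2·TP+FP+FN) = 332/(332+43+38) = 332/413 = 0.8039

0.8039


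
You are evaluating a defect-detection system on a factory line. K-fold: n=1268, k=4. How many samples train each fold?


Fold size = 1268/4 = 317
Training per fold = 1268 - 317 = 951

951


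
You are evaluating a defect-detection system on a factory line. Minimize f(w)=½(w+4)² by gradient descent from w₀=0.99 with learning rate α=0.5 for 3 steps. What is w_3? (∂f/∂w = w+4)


step 1: grad = 0.99+4 = 4.99; w = 0.99 - 0.5·(4.99) = -1.505
step 2: grad = -1.505+4 = 2.495; w = -1.505 - 0.5·(2.495) = -2.7525
step 3: grad = -2.7525+4 = 1.2475; w = -2.7525 - 0.5·(1.2475) = -3.37625

-3.37625


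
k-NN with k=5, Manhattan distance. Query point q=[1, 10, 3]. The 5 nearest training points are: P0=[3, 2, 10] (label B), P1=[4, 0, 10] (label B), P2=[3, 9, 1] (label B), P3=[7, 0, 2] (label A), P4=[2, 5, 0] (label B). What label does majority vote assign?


d(q,P0) = 17  (label B)
d(q,P1) = 20  (label B)
d(q,P2) = 5  (label B)
d(q,P3) = 17  (label A)
d(q,P4) = 9  (label B)
Votes: A=1, B=4
Majority → B

B


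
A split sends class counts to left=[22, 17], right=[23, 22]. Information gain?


Parent = [45, 39], H_parent = 0.9963
H_left = 0.9881 (n=39), H_right = 0.9996 (n=45)
H_children = (39/84)·0.9881 + (45/84)·0.9996 = 0.9943
IG = 0.9963 - 0.9943 = 0.002

0.002


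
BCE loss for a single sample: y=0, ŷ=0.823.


BCE = -[y·ln(p) + (1-y)·ln(1-p)]
= -0 - 1·ln(1-0.823)
= -ln(0.177) = 1.7316

1.7316


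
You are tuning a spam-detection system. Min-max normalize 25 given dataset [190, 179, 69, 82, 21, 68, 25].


min=21, max=190
(25-21)/(190-21) = 4/169 = 0.0237

0.0237


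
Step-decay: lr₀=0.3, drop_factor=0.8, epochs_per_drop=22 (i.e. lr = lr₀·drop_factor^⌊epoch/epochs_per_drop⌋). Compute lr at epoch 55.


n_drops = ⌊55/22⌋ = 2
lr = 0.3·0.8^2 = 0.3·0.64 = 0.192

0.192


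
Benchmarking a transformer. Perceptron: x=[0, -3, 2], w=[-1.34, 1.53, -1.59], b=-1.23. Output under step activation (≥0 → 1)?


z = (0)·(-1.34) + (-3)·(1.53) + (2)·(-1.59) - 1.23
  = -9.0
step(z) = 0 (z<0)

0


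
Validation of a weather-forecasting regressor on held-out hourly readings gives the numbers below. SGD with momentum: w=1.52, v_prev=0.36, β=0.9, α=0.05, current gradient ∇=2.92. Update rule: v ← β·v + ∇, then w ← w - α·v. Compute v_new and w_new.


v_new = 0.9·0.36 + 2.92 = 0.324 + 2.92 = 3.244
w_new = 1.52 - 0.05·3.244 = 1.52 - 0.1622 = 1.3578

v_new=3.244, w_new=1.3578


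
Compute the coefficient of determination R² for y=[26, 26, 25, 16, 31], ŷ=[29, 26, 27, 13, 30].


ȳ = 24.8
SS_res = Σ(y-ŷ)² = 23
SS_tot = Σ(y-ȳ)² = 118.8
R² = 1 - SS_res/SS_tot = 1 - 0.1936 = 0.8064

0.8064


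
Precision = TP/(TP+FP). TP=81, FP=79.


Precision = TP/(TP+FP)
= 81/(81+79)
= 81/160 = 50.62%

50.62%


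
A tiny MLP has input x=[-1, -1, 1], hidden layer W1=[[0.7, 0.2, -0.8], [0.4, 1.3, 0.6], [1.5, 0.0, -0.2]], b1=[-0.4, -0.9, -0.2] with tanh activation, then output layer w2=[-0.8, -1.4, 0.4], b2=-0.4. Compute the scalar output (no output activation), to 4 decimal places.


z1[0] = (0.7)·(-1) + (0.2)·(-1) + (-0.8)·(1) - 0.4 = -2.1
z1[1] = (0.4)·(-1) + (1.3)·(-1) + (0.6)·(1) - 0.9 = -2.0
z1[2] = (1.5)·(-1) + (0.0)·(-1) + (-0.2)·(1) - 0.2 = -1.9
h = tanh(z1) = [-0.9705, -0.964, -0.9562]
output = (-0.8)·(-0.9705) + (-1.4)·(-0.964) + (0.4)·(-0.9562) - 0.4 = 1.3435

1.3435


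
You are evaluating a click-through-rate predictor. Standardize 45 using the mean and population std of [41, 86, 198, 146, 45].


μ = 103.2, σ = 60.6148
z = (45 - 103.2)/60.6148 = -0.9602

-0.9602


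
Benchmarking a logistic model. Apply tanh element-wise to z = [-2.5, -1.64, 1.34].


tanh(-2.5) = -0.9866
tanh(-1.64) = -0.9275
tanh(1.34) = 0.8717
result = [-0.9866, -0.9275, 0.8717]

[-0.9866, -0.9275, 0.8717]


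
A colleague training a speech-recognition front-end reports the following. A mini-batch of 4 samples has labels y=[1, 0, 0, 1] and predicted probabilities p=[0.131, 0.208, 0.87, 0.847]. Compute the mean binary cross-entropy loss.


L[0] = -ln(0.131) = 2.0326
L[1] = -ln(1-0.208) = -ln(0.792) = 0.2332
L[2] = -ln(1-0.87) = -ln(0.13) = 2.0402
L[3] = -ln(0.847) = 0.1661
mean = (2.0326 + 0.2332 + 2.0402 + 0.1661)/4 = 1.118

1.118


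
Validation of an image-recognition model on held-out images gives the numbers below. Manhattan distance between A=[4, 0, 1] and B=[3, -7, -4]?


d = |4-3| + |0+ 7| + |1+ 4|
  = 1 + 7 + 5
  = 13

13


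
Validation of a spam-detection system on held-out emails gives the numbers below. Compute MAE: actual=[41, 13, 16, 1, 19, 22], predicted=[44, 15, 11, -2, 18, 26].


Absolute errors: |41-44|=3, |13-15|=2, |16-11|=5, |1+ 2|=3, |19-18|=1, |22-26|=4
Sum = 18
MAE = 18/6 = 3

3


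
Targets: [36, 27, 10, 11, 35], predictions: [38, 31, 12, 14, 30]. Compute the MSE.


Squared errors: (36-38)²=4, (27-31)²=16, (10-12)²=4, (11-14)²=9, (35-30)²=25
Sum = 58
MSE = 58/5 = 58/5

58/5


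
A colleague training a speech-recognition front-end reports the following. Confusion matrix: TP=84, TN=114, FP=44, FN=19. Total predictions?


Total = TP + TN + FP + FN
= 84 + 114 + 44 + 19
= 261
(Predicted positive: 128, predicted negative: 133)

261


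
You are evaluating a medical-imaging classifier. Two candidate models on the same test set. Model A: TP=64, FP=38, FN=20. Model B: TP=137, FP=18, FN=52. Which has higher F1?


Model A: P=64/102=0.6275, R=64/84=0.7619, F1=2PR/(P+R)=2TP/(2TP+FP+FN)=128/186=0.6882
Model B: P=137/155=0.8839, R=137/189=0.7249, F1=2PR/(P+R)=2TP/(2TP+FP+FN)=274/344=0.7965
0.6882 < 0.7965 → Model B

Model B


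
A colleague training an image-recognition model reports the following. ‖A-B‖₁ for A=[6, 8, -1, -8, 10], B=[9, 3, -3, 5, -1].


d = |6-9| + |8-3| + |-1+ 3| + |-8-5| + |10+ 1|
  = 3 + 5 + 2 + 13 + 11
  = 34

34


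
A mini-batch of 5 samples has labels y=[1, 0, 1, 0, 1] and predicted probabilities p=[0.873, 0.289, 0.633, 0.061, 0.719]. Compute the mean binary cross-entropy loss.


L[0] = -ln(0.873) = 0.1358
L[1] = -ln(1-0.289) = -ln(0.711) = 0.3411
L[2] = -ln(0.633) = 0.4573
L[3] = -ln(1-0.061) = -ln(0.939) = 0.0629
L[4] = -ln(0.719) = 0.3299
mean = (0.1358 + 0.3411 + 0.4573 + 0.0629 + 0.3299)/5 = 0.2654

0.2654


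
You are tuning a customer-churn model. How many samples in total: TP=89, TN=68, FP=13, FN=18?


Total = TP + TN + FP + FN
= 89 + 68 + 13 + 18
= 188
(Predicted positive: 102, predicted negative: 86)

188


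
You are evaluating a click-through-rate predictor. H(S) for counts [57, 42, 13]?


Probabilities: [57/112, 42/112, 13/112] ≈ [0.5089, 0.375, 0.1161]
H = -((57/112)·log₂(57/112) + (42/112)·log₂(42/112) + (13/112)·log₂(13/112))
  = 1.3872 bits

1.3872 bits


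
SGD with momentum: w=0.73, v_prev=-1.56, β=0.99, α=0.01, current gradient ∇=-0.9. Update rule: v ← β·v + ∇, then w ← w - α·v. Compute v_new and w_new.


v_new = 0.99·-1.56 - 0.9 = -1.5444 - 0.9 = -2.4444
w_new = 0.73 - 0.01·-2.4444 = 0.73 + 0.024444 = 0.754444

v_new=-2.4444, w_new=0.754444


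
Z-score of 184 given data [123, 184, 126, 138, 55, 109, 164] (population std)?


μ = 128.4286, σ = 38.2655
z = (184 - 128.4286)/38.2655 = 1.4523

1.4523


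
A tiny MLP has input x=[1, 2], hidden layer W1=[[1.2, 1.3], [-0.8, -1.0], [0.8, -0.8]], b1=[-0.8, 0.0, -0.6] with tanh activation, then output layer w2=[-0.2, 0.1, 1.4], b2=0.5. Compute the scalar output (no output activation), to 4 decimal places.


z1[0] = (1.2)·(1) + (1.3)·(2) - 0.8 = 3.0
z1[1] = (-0.8)·(1) + (-1.0)·(2) + 0.0 = -2.8
z1[2] = (0.8)·(1) + (-0.8)·(2) - 0.6 = -1.4
h = tanh(z1) = [0.9951, -0.9926, -0.8854]
output = (-0.2)·(0.9951) + (0.1)·(-0.9926) + (1.4)·(-0.8854) + 0.5 = -1.0378

-1.0378


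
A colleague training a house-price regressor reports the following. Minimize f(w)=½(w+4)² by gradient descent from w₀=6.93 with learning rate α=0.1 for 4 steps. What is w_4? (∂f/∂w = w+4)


step 1: grad = 6.93+4 = 10.93; w = 6.93 - 0.1·(10.93) = 5.837
step 2: grad = 5.837+4 = 9.837; w = 5.837 - 0.1·(9.837) = 4.8533
step 3: grad = 4.8533+4 = 8.8533; w = 4.8533 - 0.1·(8.8533) = 3.96797
step 4: grad = 3.96797+4 = 7.96797; w = 3.96797 - 0.1·(7.96797) = 3.171173

3.171173


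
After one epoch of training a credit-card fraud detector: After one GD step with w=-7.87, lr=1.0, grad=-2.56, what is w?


w_new = w - α·∇
= -7.87 - 1.0·-2.56
= -7.87 + 2.56
= -5.31

-5.31


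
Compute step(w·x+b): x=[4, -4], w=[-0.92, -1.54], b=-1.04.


z = (4)·(-0.92) + (-4)·(-1.54) - 1.04
  = 1.44
step(z) = 1 (z≥0)

1


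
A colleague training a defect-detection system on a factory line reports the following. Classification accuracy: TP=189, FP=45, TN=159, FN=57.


Accuracy = (TP+TN)/(TP+TN+FP+FN)
= (189+159)/(450)
= 348/450 = 77.33%

77.33%


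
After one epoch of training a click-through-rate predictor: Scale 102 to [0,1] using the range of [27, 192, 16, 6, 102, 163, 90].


min=6, max=192
(102-6)/(192-6) = 96/186 = 0.5161

0.5161


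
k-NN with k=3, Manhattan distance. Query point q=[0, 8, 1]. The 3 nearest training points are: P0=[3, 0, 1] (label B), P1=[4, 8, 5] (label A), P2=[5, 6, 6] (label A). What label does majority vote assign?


d(q,P0) = 11  (label B)
d(q,P1) = 8  (label A)
d(q,P2) = 12  (label A)
Votes: A=2, B=1
Majority → A

A


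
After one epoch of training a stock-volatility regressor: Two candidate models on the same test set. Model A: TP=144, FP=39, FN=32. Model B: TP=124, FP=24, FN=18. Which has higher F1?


Model A: P=144/183=0.7869, R=144/176=0.8182, F1=2PR/(P+R)=2TP/(2TP+FP+FN)=288/359=0.8022
Model B: P=124/148=0.8378, R=124/142=0.8732, F1=2PR/(P+R)=2TP/(2TP+FP+FN)=248/290=0.8552
0.8022 < 0.8552 → Model B

Model B


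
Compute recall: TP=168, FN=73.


Recall = TP/(TP+FN)
= 168/(168+73)
= 168/241 = 69.71%

69.71%


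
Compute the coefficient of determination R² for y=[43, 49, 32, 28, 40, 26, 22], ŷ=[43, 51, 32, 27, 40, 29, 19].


ȳ = 34.2857
SS_res = Σ(y-ŷ)² = 23
SS_tot = Σ(y-ȳ)² = 589.43
R² = 1 - SS_res/SS_tot = 1 - 0.039 = 0.961

0.961


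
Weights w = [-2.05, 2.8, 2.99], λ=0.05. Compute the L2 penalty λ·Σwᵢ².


‖w‖₂² = (-2.05)² + (2.8)² + (2.99)²
     = 4.2025 + 7.84 + 8.9401
     = 20.9826
λ·‖w‖₂² = 0.05·20.9826 = 1.04913

1.04913


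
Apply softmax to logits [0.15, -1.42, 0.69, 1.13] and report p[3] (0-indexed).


Exponentials: e^0.15=1.1618, e^-1.42=0.2417, e^0.69=1.9937, e^1.13=3.0957
Sum = 6.4929
Softmax = [0.1789, 0.0372, 0.3071, 0.4768]
p[3] = 3.0957/6.4929 = 0.4768

0.4768


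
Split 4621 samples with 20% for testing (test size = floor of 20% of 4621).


Test = ⌊4621·20/100⌋ = 924
Train = 4621 - 924 = 3697

Train: 3697, Test: 924


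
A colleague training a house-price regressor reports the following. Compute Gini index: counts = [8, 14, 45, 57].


Probabilities: [8/124, 14/124, 45/124, 57/124] ≈ [0.0645, 0.1129, 0.3629, 0.4597]
Σpᵢ² = (64 + 196 + 2025 + 3249)/124² = 5534/15376
Gini = 1 - Σpᵢ² = 1 - 5534/15376 = 0.6401

0.6401


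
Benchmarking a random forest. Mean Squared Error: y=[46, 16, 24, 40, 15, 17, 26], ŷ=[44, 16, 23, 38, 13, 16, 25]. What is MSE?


Squared errors: (46-44)²=4, (16-16)²=0, (24-23)²=1, (40-38)²=4, (15-13)²=4, (17-16)²=1, (26-25)²=1
Sum = 15
MSE = 15/7 = 15/7

15/7


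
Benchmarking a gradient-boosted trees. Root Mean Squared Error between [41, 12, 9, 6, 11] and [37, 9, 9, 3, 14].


MSE = 43/5 = 8.6
RMSE = √(43/5) = 2.9326

2.9326


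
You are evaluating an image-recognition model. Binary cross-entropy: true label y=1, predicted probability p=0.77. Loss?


BCE = -[y·ln(p) + (1-y)·ln(1-p)]
= -1·ln(0.77) - 0
= -ln(0.77) = 0.2614

0.2614


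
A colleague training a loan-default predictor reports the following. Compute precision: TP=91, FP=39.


Precision = TP/(TP+FP)
= 91/(91+39)
= 91/130 = 70.0%

70.0%


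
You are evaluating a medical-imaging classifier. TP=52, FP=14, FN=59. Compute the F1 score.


Precision = 52/66 = 0.7879
Recall = 52/111 = 0.4685
F1 = 2·P·R/(P+R) = 2·TP/(2·TP+FP+FN) = 104/(104+14+59) = 104/177 = 0.5876

0.5876


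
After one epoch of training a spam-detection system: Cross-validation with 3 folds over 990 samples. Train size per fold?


Fold size = 990/3 = 330
Training per fold = 990 - 330 = 660

660


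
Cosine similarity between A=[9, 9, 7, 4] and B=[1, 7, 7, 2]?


A·B = 9·1 + 9·7 + 7·7 + 4·2 = 129
‖A‖ = √227 = 15.0665, ‖B‖ = √103 = 10.1489
cos = 129/(√227·√103) = 129/√23381 = 0.8436

0.8436


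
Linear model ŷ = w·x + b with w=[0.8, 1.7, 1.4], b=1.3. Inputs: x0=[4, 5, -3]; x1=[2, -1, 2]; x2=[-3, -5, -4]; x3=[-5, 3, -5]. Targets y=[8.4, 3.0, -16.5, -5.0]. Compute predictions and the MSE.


ŷ0 = (0.8)·(4) + (1.7)·(5) + (1.4)·(-3) + 1.3 = 8.8
ŷ1 = (0.8)·(2) + (1.7)·(-1) + (1.4)·(2) + 1.3 = 4.0
ŷ2 = (0.8)·(-3) + (1.7)·(-5) + (1.4)·(-4) + 1.3 = -15.2
ŷ3 = (0.8)·(-5) + (1.7)·(3) + (1.4)·(-5) + 1.3 = -4.6
errors² = [0.16, 1.0, 1.69, 0.16]
MSE = 3.0100/4 = 0.7525

0.7525


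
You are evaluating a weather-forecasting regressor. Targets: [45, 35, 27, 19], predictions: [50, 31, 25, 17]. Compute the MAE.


Absolute errors: |45-50|=5, |35-31|=4, |27-25|=2, |19-17|=2
Sum = 13
MAE = 13/4 = 13/4

13/4


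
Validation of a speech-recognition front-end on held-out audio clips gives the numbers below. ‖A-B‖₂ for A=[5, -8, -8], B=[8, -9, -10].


d = √((5-8)² + (-8+ 9)² + (-8+ 10)²)
  = √(9 + 1 + 4)
  = √14 = 3.7417

3.7417


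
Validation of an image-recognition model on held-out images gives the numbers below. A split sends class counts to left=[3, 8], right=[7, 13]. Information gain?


Parent = [10, 21], H_parent = 0.9072
H_left = 0.8454 (n=11), H_right = 0.9341 (n=20)
H_children = (11/31)·0.8454 + (20/31)·0.9341 = 0.9026
IG = 0.9072 - 0.9026 = 0.0046

0.0046


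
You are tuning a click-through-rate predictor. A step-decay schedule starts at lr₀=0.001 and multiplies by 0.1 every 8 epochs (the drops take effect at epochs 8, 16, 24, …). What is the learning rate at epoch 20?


n_drops = ⌊20/8⌋ = 2
lr = 0.001·0.1^2 = 0.001·0.01 = 0.00001

0.00001


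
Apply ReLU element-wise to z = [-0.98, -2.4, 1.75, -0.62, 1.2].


ReLU(-0.98) = max(0, -0.98) = 0.0
ReLU(-2.4) = max(0, -2.4) = 0.0
ReLU(1.75) = max(0, 1.75) = 1.75
ReLU(-0.62) = max(0, -0.62) = 0.0
ReLU(1.2) = max(0, 1.2) = 1.2
result = [0.0, 0.0, 1.75, 0.0, 1.2]

[0.0, 0.0, 1.75, 0.0, 1.2]


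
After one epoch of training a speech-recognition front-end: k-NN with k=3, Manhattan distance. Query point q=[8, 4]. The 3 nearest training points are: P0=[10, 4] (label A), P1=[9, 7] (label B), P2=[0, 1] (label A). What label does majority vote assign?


d(q,P0) = 2  (label A)
d(q,P1) = 4  (label B)
d(q,P2) = 11  (label A)
Votes: A=2, B=1
Majority → A

A


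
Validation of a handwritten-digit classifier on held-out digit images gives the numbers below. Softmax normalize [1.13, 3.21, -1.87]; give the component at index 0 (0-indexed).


Exponentials: e^1.13=3.0957, e^3.21=24.7791, e^-1.87=0.1541
Sum = 28.0289
Softmax = [0.1104, 0.8841, 0.0055]
p[0] = 3.0957/28.0289 = 0.1104

0.1104


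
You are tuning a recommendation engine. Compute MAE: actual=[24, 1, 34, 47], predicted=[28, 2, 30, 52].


Absolute errors: |24-28|=4, |1-2|=1, |34-30|=4, |47-52|=5
Sum = 14
MAE = 14/4 = 7/2

7/2


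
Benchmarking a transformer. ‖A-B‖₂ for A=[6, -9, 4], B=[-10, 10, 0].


d = √((6+ 10)² + (-9-10)² + (4-0)²)
  = √(256 + 361 + 16)
  = √633 = 25.1595

25.1595


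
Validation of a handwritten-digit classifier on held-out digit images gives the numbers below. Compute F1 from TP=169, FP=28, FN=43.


Precision = 169/197 = 0.8579
Recall = 169/212 = 0.7972
F1 = 2·P·R/(P+R) = 2·TP/(2·TP+FP+FN) = 338/(338+28+43) = 338/409 = 0.8264

0.8264


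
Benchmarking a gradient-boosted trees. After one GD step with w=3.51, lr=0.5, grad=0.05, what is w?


w_new = w - α·∇
= 3.51 - 0.5·0.05
= 3.51 - 0.025
= 3.485

3.485


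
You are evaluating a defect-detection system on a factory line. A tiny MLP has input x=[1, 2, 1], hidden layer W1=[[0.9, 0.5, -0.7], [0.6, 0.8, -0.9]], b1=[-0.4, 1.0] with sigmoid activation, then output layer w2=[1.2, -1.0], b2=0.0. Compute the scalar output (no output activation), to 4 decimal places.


z1[0] = (0.9)·(1) + (0.5)·(2) + (-0.7)·(1) - 0.4 = 0.8
z1[1] = (0.6)·(1) + (0.8)·(2) + (-0.9)·(1) + 1.0 = 2.3
h = sigmoid(z1) = [0.69, 0.9089]
output = (1.2)·(0.69) + (-1.0)·(0.9089) + 0.0 = -0.0809

-0.0809


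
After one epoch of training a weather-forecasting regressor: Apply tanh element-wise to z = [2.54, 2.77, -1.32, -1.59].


tanh(2.54) = 0.9876
tanh(2.77) = 0.9922
tanh(-1.32) = -0.8668
tanh(-1.59) = -0.9201
result = [0.9876, 0.9922, -0.8668, -0.9201]

[0.9876, 0.9922, -0.8668, -0.9201]


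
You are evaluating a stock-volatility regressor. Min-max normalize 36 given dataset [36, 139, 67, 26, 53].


min=26, max=139
(36-26)/(139-26) = 10/113 = 0.0885

0.0885


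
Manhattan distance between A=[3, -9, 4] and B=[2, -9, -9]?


d = |3-2| + |-9+ 9| + |4+ 9|
  = 1 + 0 + 13
  = 14

14


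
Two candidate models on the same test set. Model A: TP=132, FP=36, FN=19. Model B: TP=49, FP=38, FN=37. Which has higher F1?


Model A: P=132/168=0.7857, R=132/151=0.8742, F1=2PR/(P+R)=2TP/(2TP+FP+FN)=264/319=0.8276
Model B: P=49/87=0.5632, R=49/86=0.5698, F1=2PR/(P+R)=2TP/(2TP+FP+FN)=98/173=0.5665
0.8276 > 0.5665 → Model A

Model A


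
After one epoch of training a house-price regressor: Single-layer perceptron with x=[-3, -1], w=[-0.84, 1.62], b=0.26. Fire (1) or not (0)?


z = (-3)·(-0.84) + (-1)·(1.62) + 0.26
  = 1.16
step(z) = 1 (z≥0)

1


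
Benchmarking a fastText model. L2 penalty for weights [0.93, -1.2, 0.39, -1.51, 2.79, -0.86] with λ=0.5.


‖w‖₂² = (0.93)² + (-1.2)² + (0.39)² + (-1.51)² + (2.79)² + (-0.86)²
     = 0.8649 + 1.44 + 0.1521 + 2.2801 + 7.7841 + 0.7396
     = 13.2608
λ·‖w‖₂² = 0.5·13.2608 = 6.6304

6.6304


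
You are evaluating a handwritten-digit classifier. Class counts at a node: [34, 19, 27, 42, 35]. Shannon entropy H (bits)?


Probabilities: [34/157, 19/157, 27/157, 42/157, 35/157] ≈ [0.2166, 0.121, 0.172, 0.2675, 0.2229]
H = -((34/157)·log₂(34/157) + (19/157)·log₂(19/157) + (27/157)·log₂(27/157) + (42/157)·log₂(42/157) + (35/157)·log₂(35/157))
  = 2.2751 bits

2.2751 bits


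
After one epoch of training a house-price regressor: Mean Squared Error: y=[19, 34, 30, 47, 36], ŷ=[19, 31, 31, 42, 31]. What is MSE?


Squared errors: (19-19)²=0, (34-31)²=9, (30-31)²=1, (47-42)²=25, (36-31)²=25
Sum = 60
MSE = 60/5 = 12

12


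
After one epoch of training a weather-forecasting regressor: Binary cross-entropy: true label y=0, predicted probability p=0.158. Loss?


BCE = -[y·ln(p) + (1-y)·ln(1-p)]
= -0 - 1·ln(1-0.158)
= -ln(0.842) = 0.172

0.172


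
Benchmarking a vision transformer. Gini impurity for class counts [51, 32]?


Probabilities: [51/83, 32/83] ≈ [0.6145, 0.3855]
Σpᵢ² = (2601 + 1024)/83² = 3625/6889
Gini = 1 - Σpᵢ² = 1 - 3625/6889 = 0.4738

0.4738


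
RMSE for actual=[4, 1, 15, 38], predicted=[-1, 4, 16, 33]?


MSE = 60/4 = 15
RMSE = √(60/4) = 3.873

3.873


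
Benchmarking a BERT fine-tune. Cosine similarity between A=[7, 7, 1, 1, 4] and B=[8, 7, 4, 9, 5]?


A·B = 7·8 + 7·7 + 1·4 + 1·9 + 4·5 = 138
‖A‖ = √116 = 10.7703, ‖B‖ = √235 = 15.3297
cos = 138/(√116·√235) = 138/√27260 = 0.8358

0.8358
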